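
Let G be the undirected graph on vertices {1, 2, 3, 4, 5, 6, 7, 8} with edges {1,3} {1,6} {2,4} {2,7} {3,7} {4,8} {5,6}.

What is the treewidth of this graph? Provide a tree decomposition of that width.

Treewidth 1.
One such decomposition:
Bags: B1 = {4, 8}  B2 = {2, 4}  B3 = {2, 7}  B4 = {3, 7}  B5 = {1, 3}  B6 = {1, 6}  B7 = {5, 6}
Tree: B1–B2, B2–B3, B3–B4, B4–B5, B5–B6, B6–B7

The largest bag has 2 vertices, giving width 1; this decomposition certifies tw(G) ≤ 1. Since G has at least one edge (e.g. 8–4), it is not an edgeless graph, so tw(G) ≥ 1. The upper and lower bounds meet at 1, so that is the treewidth.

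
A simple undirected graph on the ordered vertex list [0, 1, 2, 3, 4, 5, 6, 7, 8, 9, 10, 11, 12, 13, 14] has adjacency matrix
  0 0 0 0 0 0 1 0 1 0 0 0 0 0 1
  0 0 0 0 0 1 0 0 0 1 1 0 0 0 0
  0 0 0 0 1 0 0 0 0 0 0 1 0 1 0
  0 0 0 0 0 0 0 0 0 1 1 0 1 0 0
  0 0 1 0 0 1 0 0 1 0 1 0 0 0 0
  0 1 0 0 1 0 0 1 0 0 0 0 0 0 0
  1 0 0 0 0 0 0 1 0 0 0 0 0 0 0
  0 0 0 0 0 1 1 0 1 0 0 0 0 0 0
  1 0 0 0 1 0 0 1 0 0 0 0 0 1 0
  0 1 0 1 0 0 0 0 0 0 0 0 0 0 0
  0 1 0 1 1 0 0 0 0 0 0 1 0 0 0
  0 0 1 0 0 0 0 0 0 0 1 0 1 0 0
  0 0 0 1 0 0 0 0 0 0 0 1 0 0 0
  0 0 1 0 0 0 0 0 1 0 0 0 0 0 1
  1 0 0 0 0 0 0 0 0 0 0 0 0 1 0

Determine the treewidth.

3

A width-3 tree decomposition is:
Bags: B1 = {0, 6, 13, 14}  B2 = {0, 6, 8, 13}  B3 = {6, 7, 8, 13}  B4 = {2, 7, 8, 13}  B5 = {2, 4, 7, 8}  B6 = {2, 4, 5, 7}  B7 = {2, 4, 5, 11}  B8 = {4, 5, 10, 11}  B9 = {1, 5, 10, 11}  B10 = {1, 10, 11, 12}  B11 = {1, 3, 10, 12}  B12 = {1, 3, 9, 12}
Tree: B1–B2, B2–B3, B3–B4, B4–B5, B5–B6, B6–B7, B7–B8, B8–B9, B9–B10, B10–B11, B11–B12
The largest bag has 4 vertices, giving width 3; this decomposition certifies tw(G) ≤ 3. For the lower bound: the 4 vertex sets {0,6,14}, {13}, {8}, {2,4,5,7} are disjoint, each induces a connected subgraph, and every pair is joined by at least one edge of G. Contracting each set to a single vertex therefore yields K_{4} as a minor, and since treewidth is minor-monotone, tw(G) ≥ tw(K_{4}) = 3. Combining the bounds, tw(G) = 3.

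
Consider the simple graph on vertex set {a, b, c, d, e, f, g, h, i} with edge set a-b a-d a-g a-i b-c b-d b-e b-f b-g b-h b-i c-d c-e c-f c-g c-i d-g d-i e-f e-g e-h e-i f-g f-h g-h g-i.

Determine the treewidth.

A width-4 tree decomposition is:
Bags: B1 = {b, c, d, g, i}  B2 = {b, c, e, g, i}  B3 = {b, c, e, f, g}  B4 = {b, e, f, g, h}  B5 = {a, b, d, g, i}
Tree: B1–B2, B2–B3, B3–B4, B1–B5
The largest bag has 5 vertices, giving width 4; this decomposition certifies tw(G) ≤ 4. On the other hand G contains the 5-clique {b, e, f, g, h}. A clique must lie in a single bag of any decomposition, so no decomposition can have width below 4. Therefore the treewidth is 4.

4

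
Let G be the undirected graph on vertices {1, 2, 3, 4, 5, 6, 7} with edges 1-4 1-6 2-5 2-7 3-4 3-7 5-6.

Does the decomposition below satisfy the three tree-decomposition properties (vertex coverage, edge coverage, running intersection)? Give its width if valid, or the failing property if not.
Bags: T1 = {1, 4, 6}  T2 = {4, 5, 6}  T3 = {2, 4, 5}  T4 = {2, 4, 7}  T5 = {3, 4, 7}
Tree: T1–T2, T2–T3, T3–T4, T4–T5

Every vertex of G appears in some bag (union = {1, 2, 3, 4, 5, 6, 7}); every edge is covered by a bag; and for each vertex v the set of bags containing v is connected in the bag tree. The decomposition is therefore valid. The largest bag has 3 vertices, so the width is 2.

Yes; width 2.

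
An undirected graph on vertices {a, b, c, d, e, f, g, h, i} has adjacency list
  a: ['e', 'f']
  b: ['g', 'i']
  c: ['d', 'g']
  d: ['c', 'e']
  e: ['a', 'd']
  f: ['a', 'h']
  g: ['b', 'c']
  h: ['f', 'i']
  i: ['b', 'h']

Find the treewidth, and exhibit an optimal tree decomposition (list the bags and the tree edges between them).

Every bag has size at most 3, so the width is 3 − 1 = 2 and tw(G) ≤ 2. Since b–i–h–f–a–e–d–c–g–b is a cycle in G, G is not acyclic. Forests are exactly the graphs of treewidth ≤ 1, so tw(G) ≥ 2. Therefore the treewidth is 2.

Treewidth 2.
Bags: B1 = {b, h, i}  B2 = {b, f, h}  B3 = {a, b, f}  B4 = {a, b, e}  B5 = {b, d, e}  B6 = {b, c, d}  B7 = {b, c, g}
Tree: B1–B2, B2–B3, B3–B4, B4–B5, B5–B6, B6–B7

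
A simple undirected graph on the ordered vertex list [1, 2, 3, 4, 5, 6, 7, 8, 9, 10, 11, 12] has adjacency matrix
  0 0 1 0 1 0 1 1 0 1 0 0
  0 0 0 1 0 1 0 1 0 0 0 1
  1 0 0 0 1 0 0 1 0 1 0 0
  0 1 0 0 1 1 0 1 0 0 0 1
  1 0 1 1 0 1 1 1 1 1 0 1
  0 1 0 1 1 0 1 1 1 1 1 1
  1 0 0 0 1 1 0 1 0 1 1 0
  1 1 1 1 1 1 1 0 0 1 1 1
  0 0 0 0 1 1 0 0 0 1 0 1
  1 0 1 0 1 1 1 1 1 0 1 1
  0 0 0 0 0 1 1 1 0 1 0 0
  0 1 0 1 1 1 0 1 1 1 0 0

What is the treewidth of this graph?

4

A width-4 tree decomposition is:
Bags: B1 = {5, 6, 7, 8, 10}  B2 = {1, 5, 7, 8, 10}  B3 = {5, 6, 8, 10, 12}  B4 = {5, 6, 9, 10, 12}  B5 = {4, 5, 6, 8, 12}  B6 = {1, 3, 5, 8, 10}  B7 = {6, 7, 8, 10, 11}  B8 = {2, 4, 6, 8, 12}
Tree: B1–B2, B1–B3, B3–B4, B3–B5, B2–B6, B1–B7, B5–B8
The largest bag has 5 vertices, giving width 4; this decomposition certifies tw(G) ≤ 4. On the other hand G contains the 5-clique {2, 4, 6, 8, 12}. A clique must lie in a single bag of any decomposition, so no decomposition can have width below 4. The upper and lower bounds meet at 4, so that is the treewidth.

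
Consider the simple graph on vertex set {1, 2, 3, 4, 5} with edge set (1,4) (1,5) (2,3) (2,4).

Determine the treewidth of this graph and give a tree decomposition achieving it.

Treewidth 1.
Bags: B1 = {1, 5}  B2 = {1, 4}  B3 = {2, 4}  B4 = {2, 3}
Tree: B1–B2, B2–B3, B3–B4

The largest bag has 2 vertices, giving width 1; this decomposition certifies tw(G) ≤ 1. G has an edge, so its treewidth is at least 1. Therefore the treewidth is 1.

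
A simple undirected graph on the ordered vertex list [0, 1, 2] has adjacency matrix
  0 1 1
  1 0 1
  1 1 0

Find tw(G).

2

A width-2 tree decomposition is:
Bags: B1 = {0, 1, 2}
Tree: (single bag)
With just one bag of size 3, the width is 3 − 1 = 2, so tw(G) ≤ 2. For the lower bound, the 3 vertices {0, 1, 2} are pairwise adjacent, and any tree decomposition puts a clique entirely inside one bag — forcing width ≥ 2. Hence tw(G) = 2 exactly.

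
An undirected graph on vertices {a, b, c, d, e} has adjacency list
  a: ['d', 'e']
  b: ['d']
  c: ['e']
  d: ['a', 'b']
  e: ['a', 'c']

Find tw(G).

A width-1 tree decomposition is:
Bags: B1 = {c, e}  B2 = {a, e}  B3 = {a, d}  B4 = {b, d}
Tree: B1–B2, B2–B3, B3–B4
Every bag has size at most 2, so the width is 2 − 1 = 1 and tw(G) ≤ 1. Any graph with an edge has treewidth ≥ 1, and G has the edge c–e. Therefore the treewidth is 1.

1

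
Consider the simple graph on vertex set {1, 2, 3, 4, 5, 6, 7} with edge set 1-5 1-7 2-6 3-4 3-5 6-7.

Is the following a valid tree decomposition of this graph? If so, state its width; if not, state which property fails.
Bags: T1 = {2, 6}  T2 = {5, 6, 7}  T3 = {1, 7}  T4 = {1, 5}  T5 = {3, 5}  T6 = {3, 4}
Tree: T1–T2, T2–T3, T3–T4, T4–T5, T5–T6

A tree decomposition must satisfy three properties: every vertex lies in some bag; for every edge, both endpoints lie together in some bag; and for every vertex, the bags containing it form a connected subtree. Here bags containing vertex 5 are not connected in the tree, so the decomposition is invalid.

No — bags containing vertex 5 are not connected in the tree.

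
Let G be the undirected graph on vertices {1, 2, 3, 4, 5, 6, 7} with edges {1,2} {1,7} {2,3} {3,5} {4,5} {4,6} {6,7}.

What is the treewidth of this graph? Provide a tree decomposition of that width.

The largest bag has 3 vertices, giving width 2; this decomposition certifies tw(G) ≤ 2. The edges 5–3–2–1–7–6–4–5 form a cycle, so G is not a tree and its treewidth is at least 2. Combining the bounds, tw(G) = 2.

Treewidth 2.
One such decomposition:
Bags: B1 = {2, 3, 5}  B2 = {1, 2, 5}  B3 = {1, 5, 7}  B4 = {5, 6, 7}  B5 = {4, 5, 6}
Tree: B1–B2, B2–B3, B3–B4, B4–B5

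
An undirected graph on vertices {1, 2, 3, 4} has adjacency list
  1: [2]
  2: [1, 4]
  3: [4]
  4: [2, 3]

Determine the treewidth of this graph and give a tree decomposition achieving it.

Every bag has size at most 2, so the width is 2 − 1 = 1 and tw(G) ≤ 1. Since G has at least one edge (e.g. 3–4), it is not an edgeless graph, so tw(G) ≥ 1. The upper and lower bounds meet at 1, so that is the treewidth.

Treewidth 1.
Bags: B1 = {3, 4}  B2 = {2, 4}  B3 = {1, 2}
Tree: B1–B2, B2–B3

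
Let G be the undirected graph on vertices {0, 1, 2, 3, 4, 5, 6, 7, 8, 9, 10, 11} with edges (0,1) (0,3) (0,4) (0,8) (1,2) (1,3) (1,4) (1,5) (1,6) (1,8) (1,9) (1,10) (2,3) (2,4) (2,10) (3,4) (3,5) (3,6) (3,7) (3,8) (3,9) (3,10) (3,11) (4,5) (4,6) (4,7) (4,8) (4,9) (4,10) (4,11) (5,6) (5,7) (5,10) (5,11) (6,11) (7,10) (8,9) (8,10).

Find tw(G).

A width-4 tree decomposition is:
Bags: B1 = {1, 3, 4, 8, 10}  B2 = {1, 3, 4, 5, 10}  B3 = {1, 3, 4, 8, 9}  B4 = {1, 3, 4, 5, 6}  B5 = {3, 4, 5, 7, 10}  B6 = {3, 4, 5, 6, 11}  B7 = {1, 2, 3, 4, 10}  B8 = {0, 1, 3, 4, 8}
Tree: B1–B2, B1–B3, B2–B4, B2–B5, B4–B6, B2–B7, B1–B8
Every bag has size at most 5, so the width is 5 − 1 = 4 and tw(G) ≤ 4. On the other hand G contains the 5-clique {0, 1, 3, 4, 8}. A clique must lie in a single bag of any decomposition, so no decomposition can have width below 4. The upper and lower bounds meet at 4, so that is the treewidth.

4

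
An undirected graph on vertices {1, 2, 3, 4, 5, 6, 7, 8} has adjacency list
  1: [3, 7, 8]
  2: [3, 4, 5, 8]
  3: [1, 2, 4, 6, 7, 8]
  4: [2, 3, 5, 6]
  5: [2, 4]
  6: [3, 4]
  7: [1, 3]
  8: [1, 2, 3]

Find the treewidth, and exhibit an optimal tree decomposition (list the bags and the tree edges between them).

Treewidth 2.
One such decomposition:
Bags: B1 = {2, 3, 4}  B2 = {2, 3, 8}  B3 = {3, 4, 6}  B4 = {1, 3, 8}  B5 = {1, 3, 7}  B6 = {2, 4, 5}
Tree: B1–B2, B1–B3, B2–B4, B4–B5, B1–B6

Every bag has size at most 3, so the width is 3 − 1 = 2 and tw(G) ≤ 2. For the lower bound, the 3 vertices {1, 3, 8} are pairwise adjacent, and any tree decomposition puts a clique entirely inside one bag — forcing width ≥ 2. The upper and lower bounds meet at 2, so that is the treewidth.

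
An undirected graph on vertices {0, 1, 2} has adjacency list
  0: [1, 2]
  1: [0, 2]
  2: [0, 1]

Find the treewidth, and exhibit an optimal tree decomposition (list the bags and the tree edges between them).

With just one bag of size 3, the width is 3 − 1 = 2, so tw(G) ≤ 2. On the other hand G contains the 3-clique {0, 1, 2}. A clique must lie in a single bag of any decomposition, so no decomposition can have width below 2. Therefore the treewidth is 2.

Treewidth 2.
Bags: B1 = {0, 1, 2}
Tree: (single bag)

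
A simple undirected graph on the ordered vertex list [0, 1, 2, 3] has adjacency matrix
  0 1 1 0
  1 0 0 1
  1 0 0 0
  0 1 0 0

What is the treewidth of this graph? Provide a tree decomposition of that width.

Every bag has size at most 2, so the width is 2 − 1 = 1 and tw(G) ≤ 1. G has an edge, so its treewidth is at least 1. Combining the bounds, tw(G) = 1.

Treewidth 1.
One optimal decomposition is:
Bags: B1 = {1, 3}  B2 = {0, 1}  B3 = {0, 2}
Tree: B1–B2, B2–B3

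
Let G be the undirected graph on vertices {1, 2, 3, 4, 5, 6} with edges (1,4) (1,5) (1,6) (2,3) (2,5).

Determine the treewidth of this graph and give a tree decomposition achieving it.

Treewidth 1.
One optimal decomposition is:
Bags: B1 = {1, 5}  B2 = {1, 4}  B3 = {2, 5}  B4 = {2, 3}  B5 = {1, 6}
Tree: B1–B2, B1–B3, B3–B4, B1–B5

Every bag has size at most 2, so the width is 2 − 1 = 1 and tw(G) ≤ 1. G has an edge, so its treewidth is at least 1. Combining the bounds, tw(G) = 1.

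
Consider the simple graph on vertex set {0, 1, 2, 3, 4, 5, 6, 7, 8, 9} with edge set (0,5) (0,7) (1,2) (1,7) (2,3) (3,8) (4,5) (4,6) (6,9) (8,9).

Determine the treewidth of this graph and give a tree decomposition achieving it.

Each bag holds 3 vertices, so the decomposition has width 2, which upper-bounds the treewidth. For the lower bound, G contains the cycle 8–9–6–4–5–0–7–1–2–3–8, so G is not a forest; only forests have treewidth ≤ 1, hence tw(G) ≥ 2. Therefore the treewidth is 2.

Treewidth 2.
One such decomposition:
Bags: B1 = {6, 8, 9}  B2 = {4, 6, 8}  B3 = {4, 5, 8}  B4 = {0, 5, 8}  B5 = {0, 7, 8}  B6 = {1, 7, 8}  B7 = {1, 2, 8}  B8 = {2, 3, 8}
Tree: B1–B2, B2–B3, B3–B4, B4–B5, B5–B6, B6–B7, B7–B8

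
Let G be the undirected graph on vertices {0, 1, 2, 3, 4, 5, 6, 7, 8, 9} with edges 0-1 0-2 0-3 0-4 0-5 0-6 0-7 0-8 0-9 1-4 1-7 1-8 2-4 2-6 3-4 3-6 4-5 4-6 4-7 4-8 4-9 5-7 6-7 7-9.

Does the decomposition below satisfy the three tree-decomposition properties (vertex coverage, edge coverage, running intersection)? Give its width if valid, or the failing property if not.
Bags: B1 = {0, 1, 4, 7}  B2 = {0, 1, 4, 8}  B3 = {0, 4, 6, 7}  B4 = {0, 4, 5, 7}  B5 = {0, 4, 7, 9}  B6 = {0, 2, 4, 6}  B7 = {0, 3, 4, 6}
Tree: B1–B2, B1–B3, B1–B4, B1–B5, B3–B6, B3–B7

Checking the three conditions: (i) the bags cover all of {0, 1, 2, 3, 4, 5, 6, 7, 8, 9}; (ii) for each edge, some bag contains both endpoints; (iii) the bags containing any fixed vertex form a subtree. All hold, so the decomposition is valid with width 4 − 1 = 3.

Yes; width 3.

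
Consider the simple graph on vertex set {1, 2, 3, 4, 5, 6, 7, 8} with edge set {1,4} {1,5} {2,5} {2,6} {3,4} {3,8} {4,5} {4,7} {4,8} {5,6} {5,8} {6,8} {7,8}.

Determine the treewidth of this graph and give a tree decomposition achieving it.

Each bag holds 3 vertices, so the decomposition has width 2, which upper-bounds the treewidth. For the lower bound, the 3 vertices {2, 5, 6} are pairwise adjacent, and any tree decomposition puts a clique entirely inside one bag — forcing width ≥ 2. Combining the bounds, tw(G) = 2.

Treewidth 2.
One optimal decomposition is:
Bags: B1 = {5, 6, 8}  B2 = {4, 5, 8}  B3 = {2, 5, 6}  B4 = {1, 4, 5}  B5 = {4, 7, 8}  B6 = {3, 4, 8}
Tree: B1–B2, B1–B3, B2–B4, B2–B5, B5–B6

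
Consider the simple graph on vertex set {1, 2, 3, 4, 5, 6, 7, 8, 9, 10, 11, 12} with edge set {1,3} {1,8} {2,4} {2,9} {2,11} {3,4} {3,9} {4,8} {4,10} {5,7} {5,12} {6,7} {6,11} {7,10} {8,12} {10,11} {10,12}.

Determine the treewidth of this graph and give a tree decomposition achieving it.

Treewidth 3.
One optimal decomposition is:
Bags: B1 = {5, 6, 7, 11}  B2 = {5, 7, 10, 11}  B3 = {5, 10, 11, 12}  B4 = {2, 10, 11, 12}  B5 = {2, 4, 10, 12}  B6 = {2, 4, 8, 12}  B7 = {2, 4, 8, 9}  B8 = {3, 4, 8, 9}  B9 = {1, 3, 8, 9}
Tree: B1–B2, B2–B3, B3–B4, B4–B5, B5–B6, B6–B7, B7–B8, B8–B9

Every bag has size at most 4, so the width is 4 − 1 = 3 and tw(G) ≤ 3. For the lower bound: the 4 vertex sets {5,6,7}, {11}, {10}, {2,4,8,12} are disjoint, each induces a connected subgraph, and every pair is joined by at least one edge of G. Contracting each set to a single vertex therefore yields K_{4} as a minor, and since treewidth is minor-monotone, tw(G) ≥ tw(K_{4}) = 3. Combining the bounds, tw(G) = 3.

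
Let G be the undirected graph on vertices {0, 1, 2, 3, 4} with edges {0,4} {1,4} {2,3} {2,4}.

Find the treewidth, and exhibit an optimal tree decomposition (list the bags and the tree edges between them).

Treewidth 1.
One optimal decomposition is:
Bags: B1 = {1, 4}  B2 = {2, 4}  B3 = {0, 4}  B4 = {2, 3}
Tree: B1–B2, B1–B3, B2–B4

The largest bag has 2 vertices, giving width 1; this decomposition certifies tw(G) ≤ 1. G has an edge, so its treewidth is at least 1. The upper and lower bounds meet at 1, so that is the treewidth.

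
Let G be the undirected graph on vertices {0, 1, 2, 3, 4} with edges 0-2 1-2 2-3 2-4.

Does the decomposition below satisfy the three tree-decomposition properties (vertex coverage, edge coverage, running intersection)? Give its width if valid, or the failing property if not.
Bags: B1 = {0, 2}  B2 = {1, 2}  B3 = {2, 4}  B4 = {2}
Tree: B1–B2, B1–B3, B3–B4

A tree decomposition must satisfy three properties: every vertex lies in some bag; for every edge, both endpoints lie together in some bag; and for every vertex, the bags containing it form a connected subtree. Here vertex 3 appears in no bag, so the decomposition is invalid.

No — vertex 3 appears in no bag.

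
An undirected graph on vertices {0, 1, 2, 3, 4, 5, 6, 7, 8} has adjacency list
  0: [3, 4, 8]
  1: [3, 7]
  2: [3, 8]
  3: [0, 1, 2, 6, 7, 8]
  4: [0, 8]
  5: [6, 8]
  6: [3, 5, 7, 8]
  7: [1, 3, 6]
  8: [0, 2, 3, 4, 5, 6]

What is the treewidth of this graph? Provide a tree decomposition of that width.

Treewidth 2.
One optimal decomposition is:
Bags: B1 = {3, 6, 7}  B2 = {3, 6, 8}  B3 = {2, 3, 8}  B4 = {0, 3, 8}  B5 = {1, 3, 7}  B6 = {5, 6, 8}  B7 = {0, 4, 8}
Tree: B1–B2, B2–B3, B2–B4, B1–B5, B2–B6, B4–B7

Every bag has size at most 3, so the width is 3 − 1 = 2 and tw(G) ≤ 2. Conversely, {0, 3, 8} is a clique of size 3, and the vertices of any clique must share a bag in every tree decomposition; so some bag has ≥ 3 vertices and tw(G) ≥ 2. The upper and lower bounds meet at 2, so that is the treewidth.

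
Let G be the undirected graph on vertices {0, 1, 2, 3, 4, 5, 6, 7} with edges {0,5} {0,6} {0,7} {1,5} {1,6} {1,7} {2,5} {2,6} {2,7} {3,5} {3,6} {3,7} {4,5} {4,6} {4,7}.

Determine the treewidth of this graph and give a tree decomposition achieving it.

Treewidth 3.
One optimal decomposition is:
Bags: B1 = {0, 5, 6, 7}  B2 = {2, 5, 6, 7}  B3 = {3, 5, 6, 7}  B4 = {4, 5, 6, 7}  B5 = {1, 5, 6, 7}
Tree: B1–B2, B2–B3, B3–B4, B4–B5

The largest bag has 4 vertices, giving width 3; this decomposition certifies tw(G) ≤ 3. For the lower bound: the 4 vertex sets {0,5}, {2,6}, {7}, {3} are disjoint, each induces a connected subgraph, and every pair is joined by at least one edge of G. Contracting each set to a single vertex therefore yields K_{4} as a minor, and since treewidth is minor-monotone, tw(G) ≥ tw(K_{4}) = 3. Hence tw(G) = 3 exactly.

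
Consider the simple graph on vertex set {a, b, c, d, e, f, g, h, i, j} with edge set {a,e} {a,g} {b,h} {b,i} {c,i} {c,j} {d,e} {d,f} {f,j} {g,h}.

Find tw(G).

A width-2 tree decomposition is:
Bags: B1 = {a, e, g}  B2 = {e, g, h}  B3 = {b, e, h}  B4 = {b, e, i}  B5 = {c, e, i}  B6 = {c, e, j}  B7 = {e, f, j}  B8 = {d, e, f}
Tree: B1–B2, B2–B3, B3–B4, B4–B5, B5–B6, B6–B7, B7–B8
Each bag holds 3 vertices, so the decomposition has width 2, which upper-bounds the treewidth. For the lower bound, G contains the cycle e–a–g–h–b–i–c–j–f–d–e, so G is not a forest; only forests have treewidth ≤ 1, hence tw(G) ≥ 2. Combining the bounds, tw(G) = 2.

2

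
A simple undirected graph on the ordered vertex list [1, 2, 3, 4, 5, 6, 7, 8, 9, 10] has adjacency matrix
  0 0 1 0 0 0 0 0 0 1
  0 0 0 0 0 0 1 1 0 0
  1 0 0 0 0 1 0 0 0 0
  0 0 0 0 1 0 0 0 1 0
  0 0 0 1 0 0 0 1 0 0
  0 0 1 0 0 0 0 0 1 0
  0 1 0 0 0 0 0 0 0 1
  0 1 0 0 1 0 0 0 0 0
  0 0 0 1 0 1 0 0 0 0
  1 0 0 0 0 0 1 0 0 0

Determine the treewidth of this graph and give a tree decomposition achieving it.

The largest bag has 3 vertices, giving width 2; this decomposition certifies tw(G) ≤ 2. For the lower bound, G contains the cycle 10–7–2–8–5–4–9–6–3–1–10, so G is not a forest; only forests have treewidth ≤ 1, hence tw(G) ≥ 2. Combining the bounds, tw(G) = 2.

Treewidth 2.
Bags: B1 = {2, 7, 10}  B2 = {2, 8, 10}  B3 = {5, 8, 10}  B4 = {4, 5, 10}  B5 = {4, 9, 10}  B6 = {6, 9, 10}  B7 = {3, 6, 10}  B8 = {1, 3, 10}
Tree: B1–B2, B2–B3, B3–B4, B4–B5, B5–B6, B6–B7, B7–B8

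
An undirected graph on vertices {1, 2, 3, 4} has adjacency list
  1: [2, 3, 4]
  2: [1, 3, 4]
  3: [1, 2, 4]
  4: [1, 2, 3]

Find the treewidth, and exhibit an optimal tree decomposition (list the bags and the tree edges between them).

Treewidth 3.
One such decomposition:
Bags: B1 = {1, 2, 3, 4}
Tree: (single bag)

A single bag containing all 4 vertices is trivially a valid decomposition of width 3. Conversely, {1, 2, 3, 4} is a clique of size 4, and the vertices of any clique must share a bag in every tree decomposition; so some bag has ≥ 4 vertices and tw(G) ≥ 3. Hence tw(G) = 3 exactly.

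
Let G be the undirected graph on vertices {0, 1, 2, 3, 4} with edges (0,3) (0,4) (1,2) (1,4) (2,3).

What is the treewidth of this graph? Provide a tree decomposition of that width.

Each bag holds 3 vertices, so the decomposition has width 2, which upper-bounds the treewidth. For the lower bound, G contains the cycle 3–0–4–1–2–3, so G is not a forest; only forests have treewidth ≤ 1, hence tw(G) ≥ 2. Combining the bounds, tw(G) = 2.

Treewidth 2.
One such decomposition:
Bags: B1 = {0, 3, 4}  B2 = {1, 3, 4}  B3 = {1, 2, 3}
Tree: B1–B2, B2–B3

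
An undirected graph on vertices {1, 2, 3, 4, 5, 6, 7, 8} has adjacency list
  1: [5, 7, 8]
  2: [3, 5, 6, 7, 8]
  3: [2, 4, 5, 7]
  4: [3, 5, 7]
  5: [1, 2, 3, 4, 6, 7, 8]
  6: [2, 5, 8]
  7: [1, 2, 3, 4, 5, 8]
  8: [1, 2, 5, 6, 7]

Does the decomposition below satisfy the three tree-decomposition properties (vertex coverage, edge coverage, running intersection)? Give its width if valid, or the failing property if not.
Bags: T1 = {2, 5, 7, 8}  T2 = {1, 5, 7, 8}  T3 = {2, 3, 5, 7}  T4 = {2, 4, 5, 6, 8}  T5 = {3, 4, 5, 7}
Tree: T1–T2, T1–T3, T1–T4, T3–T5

No — bags containing vertex 4 are not connected in the tree.

A tree decomposition must satisfy three properties: every vertex lies in some bag; for every edge, both endpoints lie together in some bag; and for every vertex, the bags containing it form a connected subtree. Here bags containing vertex 4 are not connected in the tree, so the decomposition is invalid.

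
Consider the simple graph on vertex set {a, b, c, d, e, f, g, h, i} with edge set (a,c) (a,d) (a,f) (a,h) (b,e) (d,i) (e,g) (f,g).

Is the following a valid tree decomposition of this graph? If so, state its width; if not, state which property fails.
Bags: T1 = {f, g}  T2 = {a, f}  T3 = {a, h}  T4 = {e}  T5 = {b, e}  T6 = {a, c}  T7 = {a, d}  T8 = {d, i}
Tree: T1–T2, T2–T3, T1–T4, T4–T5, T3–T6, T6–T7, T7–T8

No — edge (g,e) lies in no bag.

A tree decomposition must satisfy three properties: every vertex lies in some bag; for every edge, both endpoints lie together in some bag; and for every vertex, the bags containing it form a connected subtree. Here edge (g,e) lies in no bag, so the decomposition is invalid.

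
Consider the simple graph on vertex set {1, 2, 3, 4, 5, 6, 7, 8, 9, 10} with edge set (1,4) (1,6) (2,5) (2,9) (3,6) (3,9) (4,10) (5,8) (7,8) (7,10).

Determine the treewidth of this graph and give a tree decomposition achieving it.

Each bag holds 3 vertices, so the decomposition has width 2, which upper-bounds the treewidth. For the lower bound, G contains the cycle 4–10–7–8–5–2–9–3–6–1–4, so G is not a forest; only forests have treewidth ≤ 1, hence tw(G) ≥ 2. Hence tw(G) = 2 exactly.

Treewidth 2.
One such decomposition:
Bags: B1 = {4, 7, 10}  B2 = {4, 7, 8}  B3 = {4, 5, 8}  B4 = {2, 4, 5}  B5 = {2, 4, 9}  B6 = {3, 4, 9}  B7 = {3, 4, 6}  B8 = {1, 4, 6}
Tree: B1–B2, B2–B3, B3–B4, B4–B5, B5–B6, B6–B7, B7–B8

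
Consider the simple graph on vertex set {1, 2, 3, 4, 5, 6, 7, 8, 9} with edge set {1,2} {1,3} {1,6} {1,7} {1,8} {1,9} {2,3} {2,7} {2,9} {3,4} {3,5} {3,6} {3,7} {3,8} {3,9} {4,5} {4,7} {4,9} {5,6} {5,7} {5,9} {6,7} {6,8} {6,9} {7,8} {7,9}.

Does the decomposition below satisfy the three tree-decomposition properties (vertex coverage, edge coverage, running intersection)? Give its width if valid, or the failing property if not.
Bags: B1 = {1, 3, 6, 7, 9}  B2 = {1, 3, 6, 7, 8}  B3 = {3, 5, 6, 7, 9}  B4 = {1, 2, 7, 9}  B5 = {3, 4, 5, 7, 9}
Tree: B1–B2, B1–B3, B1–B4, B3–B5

No — edge (3,2) lies in no bag.

A tree decomposition must satisfy three properties: every vertex lies in some bag; for every edge, both endpoints lie together in some bag; and for every vertex, the bags containing it form a connected subtree. Here edge (3,2) lies in no bag, so the decomposition is invalid.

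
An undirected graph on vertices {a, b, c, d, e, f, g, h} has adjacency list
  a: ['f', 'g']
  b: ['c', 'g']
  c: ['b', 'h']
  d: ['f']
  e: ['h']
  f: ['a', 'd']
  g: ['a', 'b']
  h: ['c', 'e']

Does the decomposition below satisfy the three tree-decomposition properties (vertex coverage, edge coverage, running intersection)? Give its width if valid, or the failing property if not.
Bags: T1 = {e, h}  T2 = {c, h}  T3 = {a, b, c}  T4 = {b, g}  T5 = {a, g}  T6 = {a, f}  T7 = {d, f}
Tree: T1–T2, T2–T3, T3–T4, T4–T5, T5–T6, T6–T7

A tree decomposition must satisfy three properties: every vertex lies in some bag; for every edge, both endpoints lie together in some bag; and for every vertex, the bags containing it form a connected subtree. Here bags containing vertex a are not connected in the tree, so the decomposition is invalid.

No — bags containing vertex a are not connected in the tree.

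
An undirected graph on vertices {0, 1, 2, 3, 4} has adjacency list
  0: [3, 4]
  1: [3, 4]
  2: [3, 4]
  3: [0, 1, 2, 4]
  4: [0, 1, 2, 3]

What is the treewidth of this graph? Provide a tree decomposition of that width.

The largest bag has 3 vertices, giving width 2; this decomposition certifies tw(G) ≤ 2. On the other hand G contains the 3-clique {0, 3, 4}. A clique must lie in a single bag of any decomposition, so no decomposition can have width below 2. Hence tw(G) = 2 exactly.

Treewidth 2.
One such decomposition:
Bags: B1 = {2, 3, 4}  B2 = {0, 3, 4}  B3 = {1, 3, 4}
Tree: B1–B2, B1–B3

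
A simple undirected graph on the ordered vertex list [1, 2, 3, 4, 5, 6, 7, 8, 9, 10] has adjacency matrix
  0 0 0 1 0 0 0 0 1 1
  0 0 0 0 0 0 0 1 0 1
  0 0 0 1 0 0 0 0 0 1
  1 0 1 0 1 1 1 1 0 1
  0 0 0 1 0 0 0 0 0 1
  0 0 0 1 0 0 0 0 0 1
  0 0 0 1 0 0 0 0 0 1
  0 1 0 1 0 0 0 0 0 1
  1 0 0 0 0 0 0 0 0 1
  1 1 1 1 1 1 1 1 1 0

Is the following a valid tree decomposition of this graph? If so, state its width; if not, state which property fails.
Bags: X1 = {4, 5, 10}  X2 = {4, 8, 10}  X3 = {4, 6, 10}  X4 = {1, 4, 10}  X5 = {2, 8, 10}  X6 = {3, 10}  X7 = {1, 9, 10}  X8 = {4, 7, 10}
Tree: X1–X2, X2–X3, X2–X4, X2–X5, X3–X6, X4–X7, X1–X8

A tree decomposition must satisfy three properties: every vertex lies in some bag; for every edge, both endpoints lie together in some bag; and for every vertex, the bags containing it form a connected subtree. Here edge (4,3) lies in no bag, so the decomposition is invalid.

No — edge (4,3) lies in no bag.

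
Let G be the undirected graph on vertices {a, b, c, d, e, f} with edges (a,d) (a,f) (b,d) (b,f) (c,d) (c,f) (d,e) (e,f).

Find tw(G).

A width-2 tree decomposition is:
Bags: B1 = {c, d, f}  B2 = {b, d, f}  B3 = {a, d, f}  B4 = {d, e, f}
Tree: B1–B2, B2–B3, B3–B4
Every bag has size at most 3, so the width is 3 − 1 = 2 and tw(G) ≤ 2. The edges f–c–d–b–f form a cycle, so G is not a tree and its treewidth is at least 2. Combining the bounds, tw(G) = 2.

2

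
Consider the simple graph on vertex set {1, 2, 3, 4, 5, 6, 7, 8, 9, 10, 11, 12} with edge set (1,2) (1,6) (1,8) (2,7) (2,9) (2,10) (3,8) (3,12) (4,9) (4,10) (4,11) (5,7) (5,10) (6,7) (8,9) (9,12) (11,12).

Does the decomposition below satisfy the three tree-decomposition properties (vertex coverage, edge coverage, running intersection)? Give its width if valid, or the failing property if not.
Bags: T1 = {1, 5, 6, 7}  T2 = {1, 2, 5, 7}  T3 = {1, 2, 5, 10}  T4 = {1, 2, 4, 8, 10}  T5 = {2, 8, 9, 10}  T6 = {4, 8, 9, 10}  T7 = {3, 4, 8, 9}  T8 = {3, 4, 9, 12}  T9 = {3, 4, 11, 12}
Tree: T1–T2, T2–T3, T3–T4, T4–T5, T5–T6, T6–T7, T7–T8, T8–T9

A tree decomposition must satisfy three properties: every vertex lies in some bag; for every edge, both endpoints lie together in some bag; and for every vertex, the bags containing it form a connected subtree. Here bags containing vertex 4 are not connected in the tree, so the decomposition is invalid.

No — bags containing vertex 4 are not connected in the tree.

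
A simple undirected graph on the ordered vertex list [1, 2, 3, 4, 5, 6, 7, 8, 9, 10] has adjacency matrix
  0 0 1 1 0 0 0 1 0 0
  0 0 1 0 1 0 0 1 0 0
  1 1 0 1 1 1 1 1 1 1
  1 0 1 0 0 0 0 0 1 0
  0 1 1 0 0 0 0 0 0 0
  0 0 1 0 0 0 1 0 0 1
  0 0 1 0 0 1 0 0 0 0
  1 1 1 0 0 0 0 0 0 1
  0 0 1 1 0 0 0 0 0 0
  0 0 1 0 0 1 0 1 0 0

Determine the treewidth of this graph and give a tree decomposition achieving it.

The largest bag has 3 vertices, giving width 2; this decomposition certifies tw(G) ≤ 2. On the other hand G contains the 3-clique {1, 3, 4}. A clique must lie in a single bag of any decomposition, so no decomposition can have width below 2. Combining the bounds, tw(G) = 2.

Treewidth 2.
Bags: B1 = {2, 3, 8}  B2 = {3, 8, 10}  B3 = {2, 3, 5}  B4 = {1, 3, 8}  B5 = {1, 3, 4}  B6 = {3, 4, 9}  B7 = {3, 6, 10}  B8 = {3, 6, 7}
Tree: B1–B2, B1–B3, B2–B4, B4–B5, B5–B6, B2–B7, B7–B8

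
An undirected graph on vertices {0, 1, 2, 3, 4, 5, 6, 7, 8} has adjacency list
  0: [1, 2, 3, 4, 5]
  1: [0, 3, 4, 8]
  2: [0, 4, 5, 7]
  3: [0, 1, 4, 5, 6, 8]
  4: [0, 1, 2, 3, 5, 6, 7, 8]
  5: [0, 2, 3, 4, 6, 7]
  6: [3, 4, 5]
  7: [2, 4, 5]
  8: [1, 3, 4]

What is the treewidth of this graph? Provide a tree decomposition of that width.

Each bag holds 4 vertices, so the decomposition has width 3, which upper-bounds the treewidth. On the other hand G contains the 4-clique {0, 2, 4, 5}. A clique must lie in a single bag of any decomposition, so no decomposition can have width below 3. Hence tw(G) = 3 exactly.

Treewidth 3.
Bags: B1 = {0, 3, 4, 5}  B2 = {3, 4, 5, 6}  B3 = {0, 2, 4, 5}  B4 = {0, 1, 3, 4}  B5 = {2, 4, 5, 7}  B6 = {1, 3, 4, 8}
Tree: B1–B2, B1–B3, B1–B4, B3–B5, B4–B6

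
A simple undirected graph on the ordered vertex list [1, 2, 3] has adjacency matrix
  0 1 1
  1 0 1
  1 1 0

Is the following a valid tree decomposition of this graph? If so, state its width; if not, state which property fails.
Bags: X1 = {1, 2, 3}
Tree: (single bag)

Checking the three conditions: (i) the bags cover all of {1, 2, 3}; (ii) for each edge, some bag contains both endpoints; (iii) the bags containing any fixed vertex form a subtree. All hold, so the decomposition is valid with width 3 − 1 = 2.

Yes; width 2.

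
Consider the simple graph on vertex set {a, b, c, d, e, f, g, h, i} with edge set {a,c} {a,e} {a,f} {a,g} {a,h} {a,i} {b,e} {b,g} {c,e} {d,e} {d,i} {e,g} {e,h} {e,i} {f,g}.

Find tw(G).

A width-2 tree decomposition is:
Bags: B1 = {a, c, e}  B2 = {a, e, i}  B3 = {a, e, g}  B4 = {a, e, h}  B5 = {b, e, g}  B6 = {d, e, i}  B7 = {a, f, g}
Tree: B1–B2, B1–B3, B2–B4, B3–B5, B2–B6, B3–B7
Every bag has size at most 3, so the width is 3 − 1 = 2 and tw(G) ≤ 2. For the lower bound, the 3 vertices {d, e, i} are pairwise adjacent, and any tree decomposition puts a clique entirely inside one bag — forcing width ≥ 2. The upper and lower bounds meet at 2, so that is the treewidth.

2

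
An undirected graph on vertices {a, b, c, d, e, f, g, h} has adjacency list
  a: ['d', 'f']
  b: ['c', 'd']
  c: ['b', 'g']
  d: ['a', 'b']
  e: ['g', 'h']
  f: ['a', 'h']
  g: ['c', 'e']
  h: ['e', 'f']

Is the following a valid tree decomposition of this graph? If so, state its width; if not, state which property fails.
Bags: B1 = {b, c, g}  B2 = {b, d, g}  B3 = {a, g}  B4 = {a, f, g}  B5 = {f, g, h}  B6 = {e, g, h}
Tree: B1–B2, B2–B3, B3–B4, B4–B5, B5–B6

No — edge (d,a) lies in no bag.

A tree decomposition must satisfy three properties: every vertex lies in some bag; for every edge, both endpoints lie together in some bag; and for every vertex, the bags containing it form a connected subtree. Here edge (d,a) lies in no bag, so the decomposition is invalid.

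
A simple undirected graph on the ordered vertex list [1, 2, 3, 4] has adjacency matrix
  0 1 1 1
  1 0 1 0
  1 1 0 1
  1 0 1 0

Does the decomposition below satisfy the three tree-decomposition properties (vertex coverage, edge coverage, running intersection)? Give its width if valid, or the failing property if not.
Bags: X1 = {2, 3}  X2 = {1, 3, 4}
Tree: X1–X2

A tree decomposition must satisfy three properties: every vertex lies in some bag; for every edge, both endpoints lie together in some bag; and for every vertex, the bags containing it form a connected subtree. Here edge (1,2) lies in no bag, so the decomposition is invalid.

No — edge (1,2) lies in no bag.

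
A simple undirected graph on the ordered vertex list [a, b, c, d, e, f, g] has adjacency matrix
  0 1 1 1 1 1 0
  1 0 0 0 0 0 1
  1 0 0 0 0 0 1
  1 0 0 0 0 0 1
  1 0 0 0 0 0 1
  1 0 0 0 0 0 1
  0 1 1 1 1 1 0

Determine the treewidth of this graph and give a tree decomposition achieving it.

Each bag holds 3 vertices, so the decomposition has width 2, which upper-bounds the treewidth. Since a–e–g–d–a is a cycle in G, G is not acyclic. Forests are exactly the graphs of treewidth ≤ 1, so tw(G) ≥ 2. Combining the bounds, tw(G) = 2.

Treewidth 2.
Bags: B1 = {a, e, g}  B2 = {a, d, g}  B3 = {a, c, g}  B4 = {a, b, g}  B5 = {a, f, g}
Tree: B1–B2, B2–B3, B3–B4, B4–B5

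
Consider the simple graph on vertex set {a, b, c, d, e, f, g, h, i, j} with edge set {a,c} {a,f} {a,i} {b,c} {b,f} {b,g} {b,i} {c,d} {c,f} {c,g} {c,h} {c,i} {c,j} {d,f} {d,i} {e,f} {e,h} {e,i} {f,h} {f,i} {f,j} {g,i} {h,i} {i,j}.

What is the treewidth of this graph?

3

A width-3 tree decomposition is:
Bags: B1 = {c, d, f, i}  B2 = {a, c, f, i}  B3 = {b, c, f, i}  B4 = {c, f, h, i}  B5 = {b, c, g, i}  B6 = {c, f, i, j}  B7 = {e, f, h, i}
Tree: B1–B2, B1–B3, B3–B4, B3–B5, B4–B6, B4–B7
Each bag holds 4 vertices, so the decomposition has width 3, which upper-bounds the treewidth. On the other hand G contains the 4-clique {b, c, g, i}. A clique must lie in a single bag of any decomposition, so no decomposition can have width below 3. Combining the bounds, tw(G) = 3.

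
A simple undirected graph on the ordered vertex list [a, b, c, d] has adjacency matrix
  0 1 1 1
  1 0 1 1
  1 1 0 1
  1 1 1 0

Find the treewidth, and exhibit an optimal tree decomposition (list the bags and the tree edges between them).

Treewidth 3.
One such decomposition:
Bags: B1 = {a, b, c, d}
Tree: (single bag)

A single bag containing all 4 vertices is trivially a valid decomposition of width 3. For the lower bound, the 4 vertices {a, b, c, d} are pairwise adjacent, and any tree decomposition puts a clique entirely inside one bag — forcing width ≥ 3. Combining the bounds, tw(G) = 3.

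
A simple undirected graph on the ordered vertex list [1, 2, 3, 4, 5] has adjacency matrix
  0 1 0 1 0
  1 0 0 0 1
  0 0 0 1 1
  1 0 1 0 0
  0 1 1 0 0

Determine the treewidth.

A width-2 tree decomposition is:
Bags: B1 = {1, 3, 4}  B2 = {1, 2, 3}  B3 = {2, 3, 5}
Tree: B1–B2, B2–B3
Every bag has size at most 3, so the width is 3 − 1 = 2 and tw(G) ≤ 2. Since 3–4–1–2–5–3 is a cycle in G, G is not acyclic. Forests are exactly the graphs of treewidth ≤ 1, so tw(G) ≥ 2. The upper and lower bounds meet at 2, so that is the treewidth.

2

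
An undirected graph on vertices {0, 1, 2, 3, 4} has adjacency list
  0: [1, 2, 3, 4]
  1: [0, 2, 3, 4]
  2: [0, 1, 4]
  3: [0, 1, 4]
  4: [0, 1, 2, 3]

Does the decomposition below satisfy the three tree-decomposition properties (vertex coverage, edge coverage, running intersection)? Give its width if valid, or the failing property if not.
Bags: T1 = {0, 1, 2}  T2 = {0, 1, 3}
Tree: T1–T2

No — vertex 4 appears in no bag.

A tree decomposition must satisfy three properties: every vertex lies in some bag; for every edge, both endpoints lie together in some bag; and for every vertex, the bags containing it form a connected subtree. Here vertex 4 appears in no bag, so the decomposition is invalid.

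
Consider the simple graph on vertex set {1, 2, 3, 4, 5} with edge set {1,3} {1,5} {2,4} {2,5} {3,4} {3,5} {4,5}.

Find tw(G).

2

A width-2 tree decomposition is:
Bags: B1 = {2, 4, 5}  B2 = {3, 4, 5}  B3 = {1, 3, 5}
Tree: B1–B2, B2–B3
Every bag has size at most 3, so the width is 3 − 1 = 2 and tw(G) ≤ 2. For the lower bound, the 3 vertices {2, 4, 5} are pairwise adjacent, and any tree decomposition puts a clique entirely inside one bag — forcing width ≥ 2. The upper and lower bounds meet at 2, so that is the treewidth.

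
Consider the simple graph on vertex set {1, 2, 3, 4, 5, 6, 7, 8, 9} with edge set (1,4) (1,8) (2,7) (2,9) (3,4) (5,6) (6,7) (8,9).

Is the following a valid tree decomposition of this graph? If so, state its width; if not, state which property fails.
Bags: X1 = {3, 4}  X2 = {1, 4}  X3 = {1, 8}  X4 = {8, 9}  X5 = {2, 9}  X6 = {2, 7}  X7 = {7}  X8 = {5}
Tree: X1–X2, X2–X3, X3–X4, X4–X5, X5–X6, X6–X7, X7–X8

A tree decomposition must satisfy three properties: every vertex lies in some bag; for every edge, both endpoints lie together in some bag; and for every vertex, the bags containing it form a connected subtree. Here vertex 6 appears in no bag, so the decomposition is invalid.

No — vertex 6 appears in no bag.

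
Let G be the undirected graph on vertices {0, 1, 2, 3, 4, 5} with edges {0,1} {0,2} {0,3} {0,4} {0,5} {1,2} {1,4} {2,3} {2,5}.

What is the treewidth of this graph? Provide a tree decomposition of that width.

Every bag has size at most 3, so the width is 3 − 1 = 2 and tw(G) ≤ 2. For the lower bound, the 3 vertices {0, 1, 2} are pairwise adjacent, and any tree decomposition puts a clique entirely inside one bag — forcing width ≥ 2. Combining the bounds, tw(G) = 2.

Treewidth 2.
One such decomposition:
Bags: B1 = {0, 1, 2}  B2 = {0, 2, 3}  B3 = {0, 2, 5}  B4 = {0, 1, 4}
Tree: B1–B2, B2–B3, B1–B4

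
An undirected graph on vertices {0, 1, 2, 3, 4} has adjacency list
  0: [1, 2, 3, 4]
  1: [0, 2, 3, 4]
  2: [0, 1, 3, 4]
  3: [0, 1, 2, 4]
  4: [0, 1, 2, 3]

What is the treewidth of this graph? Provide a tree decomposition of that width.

Treewidth 4.
Bags: B1 = {0, 1, 2, 3, 4}
Tree: (single bag)

A single bag containing all 5 vertices is trivially a valid decomposition of width 4. On the other hand G contains the 5-clique {0, 1, 2, 3, 4}. A clique must lie in a single bag of any decomposition, so no decomposition can have width below 4. The upper and lower bounds meet at 4, so that is the treewidth.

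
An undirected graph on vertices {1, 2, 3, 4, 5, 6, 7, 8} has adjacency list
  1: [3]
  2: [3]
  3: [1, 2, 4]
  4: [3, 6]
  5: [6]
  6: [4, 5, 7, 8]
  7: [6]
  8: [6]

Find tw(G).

1

A width-1 tree decomposition is:
Bags: B1 = {4, 6}  B2 = {5, 6}  B3 = {6, 7}  B4 = {3, 4}  B5 = {1, 3}  B6 = {6, 8}  B7 = {2, 3}
Tree: B1–B2, B2–B3, B1–B4, B4–B5, B1–B6, B4–B7
Every bag has size at most 2, so the width is 2 − 1 = 1 and tw(G) ≤ 1. G has an edge, so its treewidth is at least 1. Therefore the treewidth is 1.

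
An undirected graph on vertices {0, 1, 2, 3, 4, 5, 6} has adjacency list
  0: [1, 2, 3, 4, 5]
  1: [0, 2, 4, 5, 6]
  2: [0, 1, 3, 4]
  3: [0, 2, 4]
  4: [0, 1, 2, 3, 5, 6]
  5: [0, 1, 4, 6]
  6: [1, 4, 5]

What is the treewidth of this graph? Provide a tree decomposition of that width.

Treewidth 3.
Bags: B1 = {0, 1, 4, 5}  B2 = {1, 4, 5, 6}  B3 = {0, 1, 2, 4}  B4 = {0, 2, 3, 4}
Tree: B1–B2, B1–B3, B3–B4

Each bag holds 4 vertices, so the decomposition has width 3, which upper-bounds the treewidth. Conversely, {0, 1, 2, 4} is a clique of size 4, and the vertices of any clique must share a bag in every tree decomposition; so some bag has ≥ 4 vertices and tw(G) ≥ 3. Combining the bounds, tw(G) = 3.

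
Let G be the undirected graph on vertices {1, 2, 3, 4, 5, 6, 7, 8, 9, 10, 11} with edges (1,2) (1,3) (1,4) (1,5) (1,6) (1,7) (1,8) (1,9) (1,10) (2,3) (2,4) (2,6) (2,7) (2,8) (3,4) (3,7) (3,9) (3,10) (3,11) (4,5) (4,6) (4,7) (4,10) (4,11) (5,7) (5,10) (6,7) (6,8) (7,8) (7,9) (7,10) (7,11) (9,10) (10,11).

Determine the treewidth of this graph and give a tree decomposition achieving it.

The largest bag has 5 vertices, giving width 4; this decomposition certifies tw(G) ≤ 4. For the lower bound, the 5 vertices {1, 2, 6, 7, 8} are pairwise adjacent, and any tree decomposition puts a clique entirely inside one bag — forcing width ≥ 4. The upper and lower bounds meet at 4, so that is the treewidth.

Treewidth 4.
One optimal decomposition is:
Bags: B1 = {1, 3, 4, 7, 10}  B2 = {3, 4, 7, 10, 11}  B3 = {1, 2, 3, 4, 7}  B4 = {1, 2, 4, 6, 7}  B5 = {1, 3, 7, 9, 10}  B6 = {1, 2, 6, 7, 8}  B7 = {1, 4, 5, 7, 10}
Tree: B1–B2, B1–B3, B3–B4, B1–B5, B4–B6, B1–B7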